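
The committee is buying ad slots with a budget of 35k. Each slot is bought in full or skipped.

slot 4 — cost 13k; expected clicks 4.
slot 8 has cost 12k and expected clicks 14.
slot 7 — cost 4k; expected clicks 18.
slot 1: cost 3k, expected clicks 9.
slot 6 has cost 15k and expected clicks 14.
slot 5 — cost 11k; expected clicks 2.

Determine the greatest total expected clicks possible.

Allowing fractional choices, the relaxed optimum would be about 55.3, but ad slots are indivisible.
slot 8 + slot 7 + slot 1 + slot 6: cost 12 + 4 + 3 + 15 = 34 ≤ 35, expected clicks 14 + 18 + 9 + 14 = 55.
slot 8 + slot 7 + slot 6: cost 12 + 4 + 15 = 31 ≤ 35, expected clicks 14 + 18 + 14 = 46.
slot 4 + slot 8 + slot 7 + slot 1: cost 13 + 12 + 4 + 3 = 32 ≤ 35, expected clicks 4 + 14 + 18 + 9 = 45.
Best is slot 8, slot 7, slot 1, and slot 6 with total expected clicks 55.

55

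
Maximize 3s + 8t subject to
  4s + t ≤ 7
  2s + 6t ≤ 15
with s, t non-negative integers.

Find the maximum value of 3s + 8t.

19

The continuous relaxation peaks at (1.23, 2.09) with value 20.41; rounding to a feasible lattice point costs some objective.
(s,t)=(1,2): 4·1+1·2=6≤7, 2·1+6·2=14≤15, objective 19.
(s,t)=(0,2): 4·0+1·2=2≤7, 2·0+6·2=12≤15, objective 16.
(s,t)=(1,1): 4·1+1·1=5≤7, 2·1+6·1=8≤15, objective 11.
Maximum is 19 at (s,t)=(1,2).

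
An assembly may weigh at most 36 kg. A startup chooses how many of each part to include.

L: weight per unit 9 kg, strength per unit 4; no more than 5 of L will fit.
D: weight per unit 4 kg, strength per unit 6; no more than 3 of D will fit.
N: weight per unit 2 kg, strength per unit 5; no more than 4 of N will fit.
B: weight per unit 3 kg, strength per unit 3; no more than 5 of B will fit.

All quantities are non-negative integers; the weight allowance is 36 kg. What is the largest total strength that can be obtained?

This is a bounded integer knapsack.
3×D, 4×N, and 4×B: weight 32 ≤ 36, strength 3·6 + 4·5 + 4·3 = 50.
3×D, 4×N, and 5×B: weight 35 ≤ 36, strength 3·6 + 4·5 + 5·3 = 53.
Best is 53.

53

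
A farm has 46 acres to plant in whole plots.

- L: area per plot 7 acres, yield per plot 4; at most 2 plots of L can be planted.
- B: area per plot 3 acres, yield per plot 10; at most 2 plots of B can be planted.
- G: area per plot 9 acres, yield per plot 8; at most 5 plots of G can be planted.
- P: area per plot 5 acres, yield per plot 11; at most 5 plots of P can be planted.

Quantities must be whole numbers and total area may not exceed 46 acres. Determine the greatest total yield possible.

83

This is a bounded integer knapsack.
B has the best ratio (10/3); taking only B gives at most 2×10 = 20 (stopped by the supply cap of 2).
Mixing does better — 2×B, 1×G, and 5×P: area 40 ≤ 46, yield 2·10 + 1·8 + 5·11 = 83.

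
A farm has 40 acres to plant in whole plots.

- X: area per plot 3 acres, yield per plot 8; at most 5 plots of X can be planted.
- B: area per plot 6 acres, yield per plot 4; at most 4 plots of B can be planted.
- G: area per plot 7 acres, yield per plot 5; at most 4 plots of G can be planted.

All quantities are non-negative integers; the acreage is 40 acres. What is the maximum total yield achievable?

X has the best ratio (8/3); taking only X gives at most 5×8 = 40 (stopped by the supply cap of 5).
Mixing does better — 5×X, 3×B, and 1×G: area 40 ≤ 40, yield 5·8 + 3·4 + 1·5 = 57.

57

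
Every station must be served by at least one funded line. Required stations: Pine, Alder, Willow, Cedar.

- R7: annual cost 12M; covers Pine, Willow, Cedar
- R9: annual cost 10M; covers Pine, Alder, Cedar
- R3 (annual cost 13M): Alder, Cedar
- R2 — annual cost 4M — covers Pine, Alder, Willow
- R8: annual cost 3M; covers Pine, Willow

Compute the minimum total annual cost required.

This is an integer covering problem.
The greedy cost-per-new-station heuristic would pick R2 and R9 for 14, but a cheaper cover exists.
Choose R9 and R8: together they cover Pine, Alder, Willow, Cedar — every station.
Total annual cost: 10 + 3 = 13.
No cover costs less than 13.

13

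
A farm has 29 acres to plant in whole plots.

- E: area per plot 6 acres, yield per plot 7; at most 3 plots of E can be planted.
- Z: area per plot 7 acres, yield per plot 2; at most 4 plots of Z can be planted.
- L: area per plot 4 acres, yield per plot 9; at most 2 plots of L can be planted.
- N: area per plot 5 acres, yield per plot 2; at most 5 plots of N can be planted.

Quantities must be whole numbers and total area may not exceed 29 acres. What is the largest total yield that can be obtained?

This is a bounded integer knapsack.
L has the best ratio (9/4); taking only L gives at most 2×9 = 18 (stopped by the supply cap of 2).
Mixing does better — 3×E and 2×L: area 26 ≤ 29, yield 3·7 + 2·9 = 39.

39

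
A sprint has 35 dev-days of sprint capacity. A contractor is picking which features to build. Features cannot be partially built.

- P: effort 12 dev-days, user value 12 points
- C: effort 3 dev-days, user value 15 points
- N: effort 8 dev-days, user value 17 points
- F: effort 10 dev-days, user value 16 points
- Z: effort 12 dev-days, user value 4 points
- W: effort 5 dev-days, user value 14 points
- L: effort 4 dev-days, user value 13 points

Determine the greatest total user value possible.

75

Allowing fractional choices, the relaxed optimum would be about 80.0, but features are indivisible.
P + C + N + W + L: effort 12 + 3 + 8 + 5 + 4 = 32 ≤ 35, user value 12 + 15 + 17 + 14 + 13 = 71.
C + N + F + W + L: effort 3 + 8 + 10 + 5 + 4 = 30 ≤ 35, user value 15 + 17 + 16 + 14 + 13 = 75.
P + C + F + W + L: effort 12 + 3 + 10 + 5 + 4 = 34 ≤ 35, user value 12 + 15 + 16 + 14 + 13 = 70.
Best is C, N, F, W, and L with total user value 75.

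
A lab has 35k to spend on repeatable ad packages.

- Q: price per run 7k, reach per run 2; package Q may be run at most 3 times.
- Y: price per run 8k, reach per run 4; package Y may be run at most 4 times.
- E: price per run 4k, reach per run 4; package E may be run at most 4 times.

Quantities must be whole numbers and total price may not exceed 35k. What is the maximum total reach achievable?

2×Y and 4×E: price 32 ≤ 35, reach 2·4 + 4·4 = 24.
1×Q, 1×Y, and 4×E: price 31 ≤ 35, reach 1·2 + 1·4 + 4·4 = 22.
Best is 24.

24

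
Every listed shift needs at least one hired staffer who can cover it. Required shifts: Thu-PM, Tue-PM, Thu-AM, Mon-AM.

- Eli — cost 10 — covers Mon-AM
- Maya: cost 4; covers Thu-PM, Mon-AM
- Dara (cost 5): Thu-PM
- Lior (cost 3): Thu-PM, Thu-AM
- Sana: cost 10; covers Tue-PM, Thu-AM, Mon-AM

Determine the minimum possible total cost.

The greedy cost-per-new-shift heuristic would pick Lior, Maya, and Sana for 17, but a cheaper cover exists.
Choose Lior and Sana: together they cover Thu-PM, Tue-PM, Thu-AM, Mon-AM — every shift.
Total cost: 3 + 10 = 13.
No cover costs less than 13.

13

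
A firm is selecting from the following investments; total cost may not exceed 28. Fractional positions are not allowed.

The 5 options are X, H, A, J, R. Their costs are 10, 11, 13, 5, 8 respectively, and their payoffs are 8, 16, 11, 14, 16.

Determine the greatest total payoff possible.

A + J + R: cost 13 + 5 + 8 = 26 ≤ 28, payoff 11 + 14 + 16 = 41.
H + J + R: cost 11 + 5 + 8 = 24 ≤ 28, payoff 16 + 14 + 16 = 46.
X + J + R: cost 10 + 5 + 8 = 23 ≤ 28, payoff 8 + 14 + 16 = 38.
Best is H, J, and R with total payoff 46.

46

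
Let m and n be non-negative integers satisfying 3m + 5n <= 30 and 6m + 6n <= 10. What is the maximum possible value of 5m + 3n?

The continuous relaxation peaks at (1.67, 0) with value 8.33; rounding to a feasible lattice point costs some objective.
(m,n)=(1,0) is feasible, giving 5.
(m,n)=(0,1) is feasible, giving 3.
(m,n)=(0,0) is feasible, giving 0.
No feasible integer point exceeds 5.

5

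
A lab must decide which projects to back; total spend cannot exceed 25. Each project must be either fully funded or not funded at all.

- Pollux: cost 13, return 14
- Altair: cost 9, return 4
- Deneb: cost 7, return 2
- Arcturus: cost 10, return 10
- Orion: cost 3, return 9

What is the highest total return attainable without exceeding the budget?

Treat it as a binary knapsack problem.
Pollux + Altair + Orion: cost 13 + 9 + 3 = 25 ≤ 25, return 14 + 4 + 9 = 27.
Pollux + Deneb + Orion: cost 13 + 7 + 3 = 23 ≤ 25, return 14 + 2 + 9 = 25.
Pollux + Arcturus: cost 13 + 10 = 23 ≤ 25, return 14 + 10 = 24.
Best is Pollux, Altair, and Orion with total return 27.

27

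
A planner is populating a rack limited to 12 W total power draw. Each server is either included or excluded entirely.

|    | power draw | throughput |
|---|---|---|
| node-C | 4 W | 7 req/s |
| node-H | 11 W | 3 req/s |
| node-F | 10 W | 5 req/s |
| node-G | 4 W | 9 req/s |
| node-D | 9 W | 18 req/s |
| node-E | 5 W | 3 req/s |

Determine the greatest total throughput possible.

18

Allowing fractional choices, the relaxed optimum would be about 25.0, but servers are indivisible.
node-C + node-G: power draw 4 + 4 = 8 ≤ 12, throughput 7 + 9 = 16.
node-G + node-E: power draw 4 + 5 = 9 ≤ 12, throughput 9 + 3 = 12.
node-D: power draw 9 ≤ 12, throughput 18.
Best is node-D with total throughput 18.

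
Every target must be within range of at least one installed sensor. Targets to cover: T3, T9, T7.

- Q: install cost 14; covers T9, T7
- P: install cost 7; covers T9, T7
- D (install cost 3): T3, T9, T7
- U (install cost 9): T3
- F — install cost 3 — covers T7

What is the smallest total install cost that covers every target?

3

This is a weighted set-cover instance.
D alone covers T3, T9, T7 — every target.
Total install cost: 3.
No cover costs less than 3.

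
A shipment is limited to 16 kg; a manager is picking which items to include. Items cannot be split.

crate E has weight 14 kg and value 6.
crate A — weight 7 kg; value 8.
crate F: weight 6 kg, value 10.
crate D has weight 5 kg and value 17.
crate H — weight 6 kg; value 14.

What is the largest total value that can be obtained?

31

This is a 0-1 knapsack instance.
crate D + crate H: weight 5 + 6 = 11 ≤ 16, value 17 + 14 = 31.
crate F + crate D: weight 6 + 5 = 11 ≤ 16, value 10 + 17 = 27.
crate A + crate D: weight 7 + 5 = 12 ≤ 16, value 8 + 17 = 25.
Best is crate D and crate H with total value 31.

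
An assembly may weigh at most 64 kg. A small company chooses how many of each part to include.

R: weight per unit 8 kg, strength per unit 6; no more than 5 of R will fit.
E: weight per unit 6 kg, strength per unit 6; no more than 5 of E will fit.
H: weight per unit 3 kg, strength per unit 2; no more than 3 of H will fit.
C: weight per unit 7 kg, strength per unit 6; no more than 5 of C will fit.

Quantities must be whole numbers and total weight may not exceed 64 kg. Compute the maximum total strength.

58

4×E, 1×H, and 5×C: weight 62 ≤ 64, strength 4·6 + 1·2 + 5·6 = 56.
5×E, 2×H, and 4×C: weight 64 ≤ 64, strength 5·6 + 2·2 + 4·6 = 58.
Best is 58.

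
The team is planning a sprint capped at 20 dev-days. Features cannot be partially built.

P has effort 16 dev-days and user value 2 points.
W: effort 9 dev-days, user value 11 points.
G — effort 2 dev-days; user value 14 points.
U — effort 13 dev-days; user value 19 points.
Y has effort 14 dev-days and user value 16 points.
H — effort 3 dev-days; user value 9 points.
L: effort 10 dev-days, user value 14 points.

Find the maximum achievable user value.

G + H + L: effort 2 + 3 + 10 = 15 ≤ 20, user value 14 + 9 + 14 = 37.
G + Y + H: effort 2 + 14 + 3 = 19 ≤ 20, user value 14 + 16 + 9 = 39.
G + U + H: effort 2 + 13 + 3 = 18 ≤ 20, user value 14 + 19 + 9 = 42.
Best is G, U, and H with total user value 42.

42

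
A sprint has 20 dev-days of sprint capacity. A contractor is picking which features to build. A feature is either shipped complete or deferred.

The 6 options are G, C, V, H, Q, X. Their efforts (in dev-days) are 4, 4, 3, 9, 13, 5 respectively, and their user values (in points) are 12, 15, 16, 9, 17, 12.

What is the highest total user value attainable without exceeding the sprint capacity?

G + C + V + X: effort 4 + 4 + 3 + 5 = 16 ≤ 20, user value 12 + 15 + 16 + 12 = 55.
C + V + Q: effort 4 + 3 + 13 = 20 ≤ 20, user value 15 + 16 + 17 = 48.
G + C + V + H: effort 4 + 4 + 3 + 9 = 20 ≤ 20, user value 12 + 15 + 16 + 9 = 52.
Best is G, C, V, and X with total user value 55.

55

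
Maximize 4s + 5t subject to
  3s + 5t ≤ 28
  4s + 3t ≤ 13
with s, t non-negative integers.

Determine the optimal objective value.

(s,t)=(0,4): 3·0+5·4=20≤28, 4·0+3·4=12≤13, objective 20.
(s,t)=(1,3): 3·1+5·3=18≤28, 4·1+3·3=13≤13, objective 19.
(s,t)=(0,3): 3·0+5·3=15≤28, 4·0+3·3=9≤13, objective 15.
Maximum is 20 at (s,t)=(0,4).

20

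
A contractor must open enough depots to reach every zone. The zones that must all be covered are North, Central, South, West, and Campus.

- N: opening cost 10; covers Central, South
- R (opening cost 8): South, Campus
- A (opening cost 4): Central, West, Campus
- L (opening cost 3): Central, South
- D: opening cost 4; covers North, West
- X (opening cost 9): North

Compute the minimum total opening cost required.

11

Choose A, L, and D: together they cover North, Central, South, West, Campus — every zone.
Total opening cost: 4 + 3 + 4 = 11.
No cover costs less than 11.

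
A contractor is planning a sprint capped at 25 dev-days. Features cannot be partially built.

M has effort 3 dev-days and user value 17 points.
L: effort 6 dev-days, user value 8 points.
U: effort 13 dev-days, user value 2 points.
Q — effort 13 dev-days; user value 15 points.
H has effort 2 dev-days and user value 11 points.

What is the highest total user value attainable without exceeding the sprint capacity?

51

Allowing fractional choices, the relaxed optimum would be about 51.2, but features are indivisible.
M + Q + H: effort 3 + 13 + 2 = 18 ≤ 25, user value 17 + 15 + 11 = 43.
M + L + Q + H: effort 3 + 6 + 13 + 2 = 24 ≤ 25, user value 17 + 8 + 15 + 11 = 51.
M + L + Q: effort 3 + 6 + 13 = 22 ≤ 25, user value 17 + 8 + 15 = 40.
Best is M, L, Q, and H with total user value 51.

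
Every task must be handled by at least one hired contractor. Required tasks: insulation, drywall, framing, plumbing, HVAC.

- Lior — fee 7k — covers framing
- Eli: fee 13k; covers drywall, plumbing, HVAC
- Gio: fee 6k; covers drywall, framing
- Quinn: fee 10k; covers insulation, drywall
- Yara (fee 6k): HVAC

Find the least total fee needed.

29

This is an integer covering problem.
The greedy cost-per-new-task heuristic would pick Gio, Yara, Quinn, and Eli for 35, but a cheaper cover exists.
Choose Eli, Gio, and Quinn: together they cover insulation, drywall, framing, plumbing, HVAC — every task.
Total fee: 13 + 6 + 10 = 29.
No cover costs less than 29.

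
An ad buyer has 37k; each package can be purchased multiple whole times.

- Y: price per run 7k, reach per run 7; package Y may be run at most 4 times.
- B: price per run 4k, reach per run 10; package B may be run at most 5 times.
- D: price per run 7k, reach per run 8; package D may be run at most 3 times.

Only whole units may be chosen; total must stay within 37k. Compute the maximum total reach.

66

B has the best ratio (10/4); taking only B gives at most 5×10 = 50 (stopped by the supply cap of 5).
Mixing does better — 5×B and 2×D: price 34 ≤ 37, reach 5·10 + 2·8 = 66.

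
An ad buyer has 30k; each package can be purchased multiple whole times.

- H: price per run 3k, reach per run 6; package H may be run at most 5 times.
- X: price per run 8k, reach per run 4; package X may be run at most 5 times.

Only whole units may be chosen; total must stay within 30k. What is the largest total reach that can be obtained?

34

4×H and 2×X: price 28 ≤ 30, reach 4·6 + 2·4 = 32.
5×H and 1×X: price 23 ≤ 30, reach 5·6 + 1·4 = 34.
Best is 34.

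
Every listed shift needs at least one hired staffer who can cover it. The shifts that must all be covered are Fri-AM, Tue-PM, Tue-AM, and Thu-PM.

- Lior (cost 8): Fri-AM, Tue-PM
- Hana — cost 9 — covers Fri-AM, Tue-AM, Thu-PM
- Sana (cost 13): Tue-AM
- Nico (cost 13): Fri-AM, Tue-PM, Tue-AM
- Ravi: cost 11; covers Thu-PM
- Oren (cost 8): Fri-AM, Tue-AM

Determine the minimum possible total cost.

17

This is a weighted set-cover instance.
Choose Lior and Hana: together they cover Fri-AM, Tue-PM, Tue-AM, Thu-PM — every shift.
Total cost: 8 + 9 = 17.
No cover costs less than 17.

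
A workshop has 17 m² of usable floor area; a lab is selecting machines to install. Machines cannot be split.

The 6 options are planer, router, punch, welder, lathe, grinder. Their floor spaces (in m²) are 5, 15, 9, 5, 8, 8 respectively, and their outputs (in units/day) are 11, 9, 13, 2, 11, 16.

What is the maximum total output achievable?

29

planer + grinder: floor space 5 + 8 = 13 ≤ 17, output 11 + 16 = 27.
lathe + grinder: floor space 8 + 8 = 16 ≤ 17, output 11 + 16 = 27.
punch + grinder: floor space 9 + 8 = 17 ≤ 17, output 13 + 16 = 29.
Best is punch and grinder with total output 29.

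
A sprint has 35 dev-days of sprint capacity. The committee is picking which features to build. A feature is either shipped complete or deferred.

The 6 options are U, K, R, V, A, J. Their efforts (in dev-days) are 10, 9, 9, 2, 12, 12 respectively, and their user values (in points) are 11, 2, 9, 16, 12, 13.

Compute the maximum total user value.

50

R + V + A + J: effort 9 + 2 + 12 + 12 = 35 ≤ 35, user value 9 + 16 + 12 + 13 = 50.
U + R + V + A: effort 10 + 9 + 2 + 12 = 33 ≤ 35, user value 11 + 9 + 16 + 12 = 48.
U + R + V + J: effort 10 + 9 + 2 + 12 = 33 ≤ 35, user value 11 + 9 + 16 + 13 = 49.
Best is R, V, A, and J with total user value 50.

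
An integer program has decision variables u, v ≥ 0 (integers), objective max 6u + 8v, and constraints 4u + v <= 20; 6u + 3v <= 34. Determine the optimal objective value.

88

(u,v)=(0,11) is feasible, giving 88.
(u,v)=(0,10) is feasible, giving 80.
The best lattice point is (0,11), giving 88.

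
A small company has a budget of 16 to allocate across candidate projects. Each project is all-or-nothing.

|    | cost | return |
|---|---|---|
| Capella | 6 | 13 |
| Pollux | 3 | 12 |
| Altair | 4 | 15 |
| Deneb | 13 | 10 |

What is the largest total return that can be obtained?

Allowing fractional choices, the relaxed optimum would be about 42.3, but projects are indivisible.
Capella + Altair: cost 6 + 4 = 10 ≤ 16, return 13 + 15 = 28.
Capella + Pollux + Altair: cost 6 + 3 + 4 = 13 ≤ 16, return 13 + 12 + 15 = 40.
Best is Capella, Pollux, and Altair with total return 40.

40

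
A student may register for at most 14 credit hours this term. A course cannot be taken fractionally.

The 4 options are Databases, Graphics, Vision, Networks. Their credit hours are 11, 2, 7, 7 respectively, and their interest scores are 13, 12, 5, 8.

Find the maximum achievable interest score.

Allowing fractional choices, the relaxed optimum would be about 26.1, but courses are indivisible.
Databases + Graphics: credit hours 11 + 2 = 13 ≤ 14, interest score 13 + 12 = 25.
Graphics + Networks: credit hours 2 + 7 = 9 ≤ 14, interest score 12 + 8 = 20.
Best is Databases and Graphics with total interest score 25.

25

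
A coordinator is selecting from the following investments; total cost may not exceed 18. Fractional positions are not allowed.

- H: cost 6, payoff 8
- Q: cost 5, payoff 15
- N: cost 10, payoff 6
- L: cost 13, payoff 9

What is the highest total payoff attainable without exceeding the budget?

This is a 0-1 knapsack instance.
Allowing fractional choices, the relaxed optimum would be about 27.8, but investments are indivisible.
Q + L: cost 5 + 13 = 18 ≤ 18, payoff 15 + 9 = 24.
H + Q: cost 6 + 5 = 11 ≤ 18, payoff 8 + 15 = 23.
Q + N: cost 5 + 10 = 15 ≤ 18, payoff 15 + 6 = 21.
Best is Q and L with total payoff 24.

24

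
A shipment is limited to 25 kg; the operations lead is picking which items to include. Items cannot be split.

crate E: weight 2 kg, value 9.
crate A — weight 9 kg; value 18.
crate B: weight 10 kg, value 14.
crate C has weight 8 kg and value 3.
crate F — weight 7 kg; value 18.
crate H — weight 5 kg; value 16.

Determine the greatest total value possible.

This is a 0-1 knapsack instance.
Allowing fractional choices, the relaxed optimum would be about 63.8, but items are indivisible.
crate A + crate F + crate H: weight 9 + 7 + 5 = 21 ≤ 25, value 18 + 18 + 16 = 52.
crate E + crate B + crate F + crate H: weight 2 + 10 + 7 + 5 = 24 ≤ 25, value 9 + 14 + 18 + 16 = 57.
crate E + crate A + crate F + crate H: weight 2 + 9 + 7 + 5 = 23 ≤ 25, value 9 + 18 + 18 + 16 = 61.
Best is crate E, crate A, crate F, and crate H with total value 61.

61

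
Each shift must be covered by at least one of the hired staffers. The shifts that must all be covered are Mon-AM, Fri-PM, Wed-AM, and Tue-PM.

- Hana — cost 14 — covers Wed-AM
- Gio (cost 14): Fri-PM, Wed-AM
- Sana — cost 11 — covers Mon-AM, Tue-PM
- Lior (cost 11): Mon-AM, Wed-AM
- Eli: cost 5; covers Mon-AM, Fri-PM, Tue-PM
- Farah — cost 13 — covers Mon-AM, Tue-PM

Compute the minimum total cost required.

16

This is an integer covering problem.
Choose Lior and Eli: together they cover Mon-AM, Fri-PM, Wed-AM, Tue-PM — every shift.
Total cost: 11 + 5 = 16.
No cover costs less than 16.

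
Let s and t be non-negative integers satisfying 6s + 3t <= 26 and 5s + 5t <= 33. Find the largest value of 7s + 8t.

48

(s,t)=(0,6): 6·0+3·6=18≤26, 5·0+5·6=30≤33, objective 48.
(s,t)=(1,5): 6·1+3·5=21≤26, 5·1+5·5=30≤33, objective 47.
(s,t)=(0,5): 6·0+3·5=15≤26, 5·0+5·5=25≤33, objective 40.
No feasible integer point exceeds 48.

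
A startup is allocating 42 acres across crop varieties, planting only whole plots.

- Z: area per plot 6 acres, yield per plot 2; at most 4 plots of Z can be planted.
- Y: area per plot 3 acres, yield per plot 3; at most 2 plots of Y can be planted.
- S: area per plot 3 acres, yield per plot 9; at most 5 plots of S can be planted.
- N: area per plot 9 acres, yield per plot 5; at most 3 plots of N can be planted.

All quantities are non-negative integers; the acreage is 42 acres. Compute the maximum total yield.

61

2×Y, 5×S, and 2×N: area 39 ≤ 42, yield 2·3 + 5·9 + 2·5 = 61.
5×S and 3×N: area 42 ≤ 42, yield 5·9 + 3·5 = 60.
Best is 61.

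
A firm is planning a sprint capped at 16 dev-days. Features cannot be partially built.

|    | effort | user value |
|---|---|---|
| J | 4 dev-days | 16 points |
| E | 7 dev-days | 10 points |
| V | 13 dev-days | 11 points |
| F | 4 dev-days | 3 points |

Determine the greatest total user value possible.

This is an integer program with binary decision variables.
Allowing fractional choices, the relaxed optimum would be about 30.2, but features are indivisible.
J + F: effort 4 + 4 = 8 ≤ 16, user value 16 + 3 = 19.
J + E + F: effort 4 + 7 + 4 = 15 ≤ 16, user value 16 + 10 + 3 = 29.
J + E: effort 4 + 7 = 11 ≤ 16, user value 16 + 10 = 26.
Best is J, E, and F with total user value 29.

29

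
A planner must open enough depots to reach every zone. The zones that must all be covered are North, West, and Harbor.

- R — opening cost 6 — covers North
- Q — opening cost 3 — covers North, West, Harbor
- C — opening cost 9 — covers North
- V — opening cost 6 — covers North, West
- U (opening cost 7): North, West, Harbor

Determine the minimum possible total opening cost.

This is a weighted set-cover instance.
Q alone covers North, West, Harbor — every zone.
Total opening cost: 3.
No cover costs less than 3.

3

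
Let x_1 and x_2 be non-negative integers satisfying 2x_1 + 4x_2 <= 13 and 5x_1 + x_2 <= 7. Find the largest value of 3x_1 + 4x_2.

The continuous relaxation peaks at (0.833, 2.83) with value 13.83; rounding to a feasible lattice point costs some objective.
(x_1,x_2)=(0,3): 2·0+4·3=12≤13, 5·0+1·3=3≤7, objective 12.
(x_1,x_2)=(1,2): 2·1+4·2=10≤13, 5·1+1·2=7≤7, objective 11.
(x_1,x_2)=(0,2): 2·0+4·2=8≤13, 5·0+1·2=2≤7, objective 8.
The best lattice point is (0,3), giving 12.

12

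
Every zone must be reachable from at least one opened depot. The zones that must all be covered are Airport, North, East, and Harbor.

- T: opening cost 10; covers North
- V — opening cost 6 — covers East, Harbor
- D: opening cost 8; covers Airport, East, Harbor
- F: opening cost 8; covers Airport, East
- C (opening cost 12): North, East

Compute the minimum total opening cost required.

Choose T and D: together they cover Airport, North, East, Harbor — every zone.
Total opening cost: 10 + 8 = 18.
No cover costs less than 18.

18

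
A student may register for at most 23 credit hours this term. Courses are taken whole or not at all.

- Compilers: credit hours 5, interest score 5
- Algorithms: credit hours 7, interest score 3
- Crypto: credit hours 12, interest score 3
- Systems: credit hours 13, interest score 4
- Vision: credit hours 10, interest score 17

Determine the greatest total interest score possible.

This is a 0-1 knapsack instance.
Take Compilers, Algorithms, and Vision: credit hours 5 + 7 + 10 = 22 ≤ 23, interest score 5 + 3 + 17 = 25.
No other feasible combination does better.

25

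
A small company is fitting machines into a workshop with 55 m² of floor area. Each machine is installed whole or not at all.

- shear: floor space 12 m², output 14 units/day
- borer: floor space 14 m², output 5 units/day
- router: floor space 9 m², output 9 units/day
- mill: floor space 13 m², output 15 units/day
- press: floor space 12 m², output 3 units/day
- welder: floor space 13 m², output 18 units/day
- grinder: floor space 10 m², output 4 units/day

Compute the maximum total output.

Take shear, router, mill, and welder: floor space 12 + 9 + 13 + 13 = 47 ≤ 55, output 14 + 9 + 15 + 18 = 56.
No other feasible combination does better.

56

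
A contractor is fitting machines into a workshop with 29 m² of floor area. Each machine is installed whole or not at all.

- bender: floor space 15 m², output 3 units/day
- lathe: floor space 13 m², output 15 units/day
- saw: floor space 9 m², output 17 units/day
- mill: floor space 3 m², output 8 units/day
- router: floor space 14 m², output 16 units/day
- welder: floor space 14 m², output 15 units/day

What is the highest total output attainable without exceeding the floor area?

41

Allowing fractional choices, the relaxed optimum would be about 44.6, but machines are indivisible.
lathe + saw + mill: floor space 13 + 9 + 3 = 25 ≤ 29, output 15 + 17 + 8 = 40.
saw + mill + router: floor space 9 + 3 + 14 = 26 ≤ 29, output 17 + 8 + 16 = 41.
Best is saw, mill, and router with total output 41.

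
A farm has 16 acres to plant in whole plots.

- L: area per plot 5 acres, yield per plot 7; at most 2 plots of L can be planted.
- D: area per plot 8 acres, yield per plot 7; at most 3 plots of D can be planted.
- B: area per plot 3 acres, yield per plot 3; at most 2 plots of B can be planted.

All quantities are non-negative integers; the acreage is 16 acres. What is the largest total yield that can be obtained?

20

This is a bounded integer knapsack.
L has the best ratio (7/5); taking only L gives at most 2×7 = 14 (stopped by the supply cap of 2).
Mixing does better — 2×L and 2×B: area 16 ≤ 16, yield 2·7 + 2·3 = 20.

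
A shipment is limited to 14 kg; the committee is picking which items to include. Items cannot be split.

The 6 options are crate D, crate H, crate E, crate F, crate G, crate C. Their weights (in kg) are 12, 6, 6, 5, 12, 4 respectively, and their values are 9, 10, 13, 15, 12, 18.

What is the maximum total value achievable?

crate F + crate C: weight 5 + 4 = 9 ≤ 14, value 15 + 18 = 33.
crate H + crate C: weight 6 + 4 = 10 ≤ 14, value 10 + 18 = 28.
crate E + crate C: weight 6 + 4 = 10 ≤ 14, value 13 + 18 = 31.
Best is crate F and crate C with total value 33.

33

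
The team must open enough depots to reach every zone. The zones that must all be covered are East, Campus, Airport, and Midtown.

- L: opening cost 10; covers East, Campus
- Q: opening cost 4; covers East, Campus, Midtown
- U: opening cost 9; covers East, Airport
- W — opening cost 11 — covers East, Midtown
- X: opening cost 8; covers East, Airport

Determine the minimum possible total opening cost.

Choose Q and X: together they cover East, Campus, Airport, Midtown — every zone.
Total opening cost: 4 + 8 = 12.

12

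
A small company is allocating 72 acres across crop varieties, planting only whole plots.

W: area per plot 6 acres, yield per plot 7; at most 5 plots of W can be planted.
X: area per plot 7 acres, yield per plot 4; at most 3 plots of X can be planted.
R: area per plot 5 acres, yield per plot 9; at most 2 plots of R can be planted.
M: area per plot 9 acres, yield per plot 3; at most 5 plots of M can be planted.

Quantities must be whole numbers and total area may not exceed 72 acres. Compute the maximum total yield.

This is a bounded integer knapsack.
5×W, 2×X, 2×R, and 2×M: area 72 ≤ 72, yield 5·7 + 2·4 + 2·9 + 2·3 = 67.
5×W, 3×X, 2×R, and 1×M: area 70 ≤ 72, yield 5·7 + 3·4 + 2·9 + 1·3 = 68.
Best is 68.

68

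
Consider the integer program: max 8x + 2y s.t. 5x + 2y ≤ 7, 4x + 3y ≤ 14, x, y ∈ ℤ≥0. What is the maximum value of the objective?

10

The continuous relaxation peaks at (1.4, 0) with value 11.20; rounding to a feasible lattice point costs some objective.
(x,y)=(1,1) is feasible, giving 10.
(x,y)=(1,0) is feasible, giving 8.
(x,y)=(0,2) is feasible, giving 4.
The best lattice point is (1,1), giving 10.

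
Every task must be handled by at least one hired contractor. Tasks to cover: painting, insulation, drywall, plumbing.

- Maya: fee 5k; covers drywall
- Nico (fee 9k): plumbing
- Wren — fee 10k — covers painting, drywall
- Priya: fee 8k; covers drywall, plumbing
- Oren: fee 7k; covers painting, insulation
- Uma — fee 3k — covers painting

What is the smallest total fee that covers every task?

The greedy cost-per-new-task heuristic would pick Uma, Priya, and Oren for 18, but a cheaper cover exists.
Choose Priya and Oren: together they cover painting, insulation, drywall, plumbing — every task.
Total fee: 8 + 7 = 15.
No cover costs less than 15.

15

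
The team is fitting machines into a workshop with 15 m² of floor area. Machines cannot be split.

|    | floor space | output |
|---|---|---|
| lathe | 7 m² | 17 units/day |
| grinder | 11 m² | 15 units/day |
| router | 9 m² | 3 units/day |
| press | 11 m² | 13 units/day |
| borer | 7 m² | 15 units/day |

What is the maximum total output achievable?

Allowing fractional choices, the relaxed optimum would be about 33.4, but machines are indivisible.
lathe + borer: floor space 7 + 7 = 14 ≤ 15, output 17 + 15 = 32.
lathe: floor space 7 ≤ 15, output 17.
Best is lathe and borer with total output 32.

32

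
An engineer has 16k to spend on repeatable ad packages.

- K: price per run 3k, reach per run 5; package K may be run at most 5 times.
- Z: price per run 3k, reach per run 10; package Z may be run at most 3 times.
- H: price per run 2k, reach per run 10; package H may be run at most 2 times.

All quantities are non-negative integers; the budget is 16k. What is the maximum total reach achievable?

This is a bounded integer knapsack.
H has the best ratio (10/2); taking only H gives at most 2×10 = 20 (stopped by the supply cap of 2).
Mixing does better — 1×K, 3×Z, and 2×H: price 16 ≤ 16, reach 1·5 + 3·10 + 2·10 = 55.

55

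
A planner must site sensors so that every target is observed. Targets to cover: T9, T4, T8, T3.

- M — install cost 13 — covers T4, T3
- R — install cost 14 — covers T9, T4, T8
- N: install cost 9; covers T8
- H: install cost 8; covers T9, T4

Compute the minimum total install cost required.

The greedy cost-per-new-target heuristic would pick H, N, and M for 30, but a cheaper cover exists.
Choose M and R: together they cover T9, T4, T8, T3 — every target.
Total install cost: 13 + 14 = 27.
No cover costs less than 27.

27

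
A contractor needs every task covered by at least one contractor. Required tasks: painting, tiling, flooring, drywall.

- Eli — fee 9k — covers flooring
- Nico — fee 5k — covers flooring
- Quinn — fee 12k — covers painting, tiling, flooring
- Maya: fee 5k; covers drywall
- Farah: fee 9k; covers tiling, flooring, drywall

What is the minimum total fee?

17

The greedy cost-per-new-task heuristic would pick Farah and Quinn for 21, but a cheaper cover exists.
Choose Quinn and Maya: together they cover painting, tiling, flooring, drywall — every task.
Total fee: 12 + 5 = 17.
No cover costs less than 17.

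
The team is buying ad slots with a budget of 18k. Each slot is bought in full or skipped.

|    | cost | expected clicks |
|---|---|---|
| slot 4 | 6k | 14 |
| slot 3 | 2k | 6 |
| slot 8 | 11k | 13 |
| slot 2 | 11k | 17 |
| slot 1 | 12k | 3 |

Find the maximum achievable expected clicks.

31

slot 4 + slot 8: cost 6 + 11 = 17 ≤ 18, expected clicks 14 + 13 = 27.
slot 3 + slot 2: cost 2 + 11 = 13 ≤ 18, expected clicks 6 + 17 = 23.
slot 4 + slot 2: cost 6 + 11 = 17 ≤ 18, expected clicks 14 + 17 = 31.
Best is slot 4 and slot 2 with total expected clicks 31.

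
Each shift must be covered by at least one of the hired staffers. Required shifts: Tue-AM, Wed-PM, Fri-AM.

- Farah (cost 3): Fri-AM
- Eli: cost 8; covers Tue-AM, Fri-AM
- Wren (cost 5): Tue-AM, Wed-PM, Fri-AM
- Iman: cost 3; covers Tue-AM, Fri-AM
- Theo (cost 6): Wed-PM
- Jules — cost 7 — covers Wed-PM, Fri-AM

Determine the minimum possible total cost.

The greedy cost-per-new-shift heuristic would pick Iman and Wren for 8, but a cheaper cover exists.
Wren alone covers Tue-AM, Wed-PM, Fri-AM — every shift.
Total cost: 5.
No cover costs less than 5.

5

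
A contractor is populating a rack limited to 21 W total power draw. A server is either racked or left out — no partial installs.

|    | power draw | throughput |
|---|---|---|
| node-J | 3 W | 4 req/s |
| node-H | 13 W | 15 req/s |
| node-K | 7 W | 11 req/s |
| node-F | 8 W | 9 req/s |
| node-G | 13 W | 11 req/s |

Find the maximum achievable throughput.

26

Allowing fractional choices, the relaxed optimum would be about 27.7, but servers are indivisible.
node-H + node-F: power draw 13 + 8 = 21 ≤ 21, throughput 15 + 9 = 24.
node-J + node-K + node-F: power draw 3 + 7 + 8 = 18 ≤ 21, throughput 4 + 11 + 9 = 24.
node-H + node-K: power draw 13 + 7 = 20 ≤ 21, throughput 15 + 11 = 26.
Best is node-H and node-K with total throughput 26.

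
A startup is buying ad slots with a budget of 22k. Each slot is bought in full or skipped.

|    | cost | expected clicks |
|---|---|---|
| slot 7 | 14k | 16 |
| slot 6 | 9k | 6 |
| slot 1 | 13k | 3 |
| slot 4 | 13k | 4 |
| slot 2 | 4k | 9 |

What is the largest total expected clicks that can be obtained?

Take slot 7 and slot 2: cost 14 + 4 = 18 ≤ 22, expected clicks 16 + 9 = 25.
No other feasible combination does better.

25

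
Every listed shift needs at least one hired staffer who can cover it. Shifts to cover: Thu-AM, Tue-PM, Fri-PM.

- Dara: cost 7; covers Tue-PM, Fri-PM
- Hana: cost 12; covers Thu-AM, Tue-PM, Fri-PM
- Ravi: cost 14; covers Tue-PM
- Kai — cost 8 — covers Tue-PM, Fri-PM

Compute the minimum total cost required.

The greedy cost-per-new-shift heuristic would pick Dara and Hana for 19, but a cheaper cover exists.
Hana alone covers Thu-AM, Tue-PM, Fri-PM — every shift.
Total cost: 12.
No cover costs less than 12.

12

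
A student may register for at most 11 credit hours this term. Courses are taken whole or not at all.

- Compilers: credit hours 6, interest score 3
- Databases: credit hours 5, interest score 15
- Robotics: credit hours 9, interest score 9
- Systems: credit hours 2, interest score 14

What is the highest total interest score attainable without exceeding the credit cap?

29

Take Databases and Systems: credit hours 5 + 2 = 7 ≤ 11, interest score 15 + 14 = 29.
No other feasible combination does better.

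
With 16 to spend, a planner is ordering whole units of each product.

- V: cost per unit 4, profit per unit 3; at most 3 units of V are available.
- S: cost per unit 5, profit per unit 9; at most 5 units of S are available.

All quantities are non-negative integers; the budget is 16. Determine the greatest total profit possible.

Take 3×S: cost 15 ≤ 16, profit 3·9 = 27.
No other integer combination yields more.

27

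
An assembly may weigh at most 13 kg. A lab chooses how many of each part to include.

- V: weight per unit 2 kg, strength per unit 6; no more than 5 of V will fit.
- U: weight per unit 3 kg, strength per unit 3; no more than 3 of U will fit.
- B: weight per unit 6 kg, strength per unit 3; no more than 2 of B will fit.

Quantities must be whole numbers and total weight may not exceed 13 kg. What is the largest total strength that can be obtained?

5×V and 1×U: weight 13 ≤ 13, strength 5·6 + 1·3 = 33.
5×V: weight 10 ≤ 13, strength 5·6 = 30.
Best is 33.

33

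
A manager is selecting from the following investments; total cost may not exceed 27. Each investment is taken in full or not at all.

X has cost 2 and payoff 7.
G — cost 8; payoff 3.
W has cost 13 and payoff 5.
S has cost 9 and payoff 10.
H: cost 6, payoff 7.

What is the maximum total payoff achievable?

27

X + G + S + H: cost 2 + 8 + 9 + 6 = 25 ≤ 27, payoff 7 + 3 + 10 + 7 = 27.
X + S + H: cost 2 + 9 + 6 = 17 ≤ 27, payoff 7 + 10 + 7 = 24.
X + W + S: cost 2 + 13 + 9 = 24 ≤ 27, payoff 7 + 5 + 10 = 22.
Best is X, G, S, and H with total payoff 27.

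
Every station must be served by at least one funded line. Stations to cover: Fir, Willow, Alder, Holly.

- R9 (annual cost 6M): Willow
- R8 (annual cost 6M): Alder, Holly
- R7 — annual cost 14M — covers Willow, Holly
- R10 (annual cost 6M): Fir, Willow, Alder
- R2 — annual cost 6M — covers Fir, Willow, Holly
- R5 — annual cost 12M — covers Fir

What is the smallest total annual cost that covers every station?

Choose R8 and R10: together they cover Fir, Willow, Alder, Holly — every station.
Total annual cost: 6 + 6 = 12.
No cover costs less than 12.

12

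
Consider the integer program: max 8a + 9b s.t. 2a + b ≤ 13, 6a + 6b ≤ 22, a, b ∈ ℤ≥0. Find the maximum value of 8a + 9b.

27

(a,b)=(0,3): 2·0+1·3=3≤13, 6·0+6·3=18≤22, objective 27.
(a,b)=(1,2): 2·1+1·2=4≤13, 6·1+6·2=18≤22, objective 26.
(a,b)=(0,2): 2·0+1·2=2≤13, 6·0+6·2=12≤22, objective 18.
No feasible integer point exceeds 27.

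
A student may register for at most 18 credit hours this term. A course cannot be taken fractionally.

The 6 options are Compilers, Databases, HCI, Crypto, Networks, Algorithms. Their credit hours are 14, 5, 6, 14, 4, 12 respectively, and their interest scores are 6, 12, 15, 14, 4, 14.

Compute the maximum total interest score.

31

HCI + Algorithms: credit hours 6 + 12 = 18 ≤ 18, interest score 15 + 14 = 29.
Databases + HCI + Networks: credit hours 5 + 6 + 4 = 15 ≤ 18, interest score 12 + 15 + 4 = 31.
Best is Databases, HCI, and Networks with total interest score 31.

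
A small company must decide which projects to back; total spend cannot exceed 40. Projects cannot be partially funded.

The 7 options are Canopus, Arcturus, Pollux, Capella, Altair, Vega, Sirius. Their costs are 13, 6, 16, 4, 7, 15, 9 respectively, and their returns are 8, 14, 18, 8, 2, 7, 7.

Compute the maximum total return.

48

Canopus + Arcturus + Pollux + Capella: cost 13 + 6 + 16 + 4 = 39 ≤ 40, return 8 + 14 + 18 + 8 = 48.
Arcturus + Pollux + Capella + Sirius: cost 6 + 16 + 4 + 9 = 35 ≤ 40, return 14 + 18 + 8 + 7 = 47.
Best is Canopus, Arcturus, Pollux, and Capella with total return 48.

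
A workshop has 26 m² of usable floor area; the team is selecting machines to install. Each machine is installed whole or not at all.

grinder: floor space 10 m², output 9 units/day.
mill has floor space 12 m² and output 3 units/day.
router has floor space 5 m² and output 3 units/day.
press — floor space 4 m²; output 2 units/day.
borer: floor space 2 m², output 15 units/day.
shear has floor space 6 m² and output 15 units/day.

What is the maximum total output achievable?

Take grinder, router, borer, and shear: floor space 10 + 5 + 2 + 6 = 23 ≤ 26, output 9 + 3 + 15 + 15 = 42.
No other feasible combination does better.

42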